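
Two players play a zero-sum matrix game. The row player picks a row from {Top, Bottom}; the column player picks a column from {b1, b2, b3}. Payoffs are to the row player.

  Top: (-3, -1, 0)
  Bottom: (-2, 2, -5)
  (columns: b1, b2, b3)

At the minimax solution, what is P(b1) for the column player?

5/6

Row minima: Top → -3, Bottom → -5; maximin = -3.
Column maxima: b1 → -2, b2 → 2, b3 → 0; minimax = -2.
-3 ≠ -2, so there is no saddle point; optimal play is mixed.
b2 is strictly dominated by b1 (it gives the row player strictly more in every row), so the column player never plays it.
On the remaining 2×2 (Top, Bottom vs b1, b3):
Let the row player play Top with probability p. Expected payoff against b1: (-3)p + (-2)(1−p) = −p − 2; against b3: 0p + (-5)(1−p) = 5p − 5.
Setting these equal: −p − 2 = 5p − 5 ⇒ −6p = -3 ⇒ p = 1/2, and the value is (-1)·(1/2) − 2 = -5/2.
For the column player: with q = P(b1), equating Top's and Bottom's payoffs gives −3q = 3q − 5 ⇒ q = 5/6.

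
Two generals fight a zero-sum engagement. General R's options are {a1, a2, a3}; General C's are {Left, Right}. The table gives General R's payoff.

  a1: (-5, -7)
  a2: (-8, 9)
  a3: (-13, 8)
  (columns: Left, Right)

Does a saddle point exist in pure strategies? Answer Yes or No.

No

Row minima: a1 → -7, a2 → -8, a3 → -13; maximin = -7.
Column maxima: Left → -5, Right → 9; minimax = -5.
-7 ≠ -5, so no pure-strategy equilibrium exists.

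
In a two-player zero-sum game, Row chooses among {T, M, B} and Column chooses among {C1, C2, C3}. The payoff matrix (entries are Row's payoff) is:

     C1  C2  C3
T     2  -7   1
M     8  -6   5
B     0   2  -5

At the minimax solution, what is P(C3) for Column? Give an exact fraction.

4/9

Row minima: T → -7, M → -6, B → -5; maximin = -5.
Column maxima: C1 → 8, C2 → 2, C3 → 5; minimax = 2.
-5 ≠ 2, so there is no saddle point; optimal play is mixed.
T is strictly dominated by M, so Row never plays it.
C1 is strictly dominated by C3 (it gives Row strictly more in every row), so Column never plays it.
On the remaining 2×2 (M, B vs C2, C3):
Let Row play M with probability p. Expected payoff against C2: (-6)p + 2(1−p) = −8p + 2; against C3: 5p + (-5)(1−p) = 10p − 5.
Setting these equal: −8p + 2 = 10p − 5 ⇒ −18p = -7 ⇒ p = 7/18, and the value is (-8)·(7/18) + 2 = -10/9.
For Column: with q = P(C2), equating M's and B's payoffs gives −11q + 5 = 7q − 5 ⇒ q = 5/9.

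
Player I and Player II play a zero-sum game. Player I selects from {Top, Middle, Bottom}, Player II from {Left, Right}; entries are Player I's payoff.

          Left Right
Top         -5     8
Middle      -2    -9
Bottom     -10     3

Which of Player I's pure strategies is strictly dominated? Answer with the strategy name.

Top gives a strictly higher payoff than Bottom against every column: -5 > -10, 8 > 3.
So Bottom is strictly dominated and Player I never plays it.

Bottom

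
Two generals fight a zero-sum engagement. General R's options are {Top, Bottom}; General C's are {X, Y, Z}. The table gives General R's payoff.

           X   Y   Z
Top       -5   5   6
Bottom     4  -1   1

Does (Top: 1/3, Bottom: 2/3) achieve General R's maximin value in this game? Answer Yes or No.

Yes

Against X this mix gives (1/3)·(-5) + (2/3)·4 = 1.
Against Y this mix gives (1/3)·5 + (2/3)·(-1) = 1.
Against Z this mix gives (1/3)·6 + (2/3)·1 = 8/3.
All of General C's active replies (X, Y) yield 1, and no column does worse for General R. The mix makes General C indifferent and guarantees 1, so it is optimal.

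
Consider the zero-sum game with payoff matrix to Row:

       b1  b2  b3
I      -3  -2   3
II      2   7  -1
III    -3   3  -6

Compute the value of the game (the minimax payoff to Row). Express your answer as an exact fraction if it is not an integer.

1/3

Row minima: I → -3, II → -1, III → -6; maximin = -1.
Column maxima: b1 → 2, b2 → 7, b3 → 3; minimax = 2.
-1 ≠ 2, so there is no saddle point; optimal play is mixed.
III is strictly dominated by II, so Row never plays it.
b2 is strictly dominated by b1 (it gives Row strictly more in every row), so Column never plays it.
On the remaining 2×2 (I, II vs b1, b3):
Let Row play I with probability p. Expected payoff against b1: (-3)p + 2(1−p) = −5p + 2; against b3: 3p + (-1)(1−p) = 4p − 1.
Setting these equal: −5p + 2 = 4p − 1 ⇒ −9p = -3 ⇒ p = 1/3, and the value is (-5)·(1/3) + 2 = 1/3.
For Column: with q = P(b1), equating I's and II's payoffs gives −6q + 3 = 3q − 1 ⇒ q = 4/9.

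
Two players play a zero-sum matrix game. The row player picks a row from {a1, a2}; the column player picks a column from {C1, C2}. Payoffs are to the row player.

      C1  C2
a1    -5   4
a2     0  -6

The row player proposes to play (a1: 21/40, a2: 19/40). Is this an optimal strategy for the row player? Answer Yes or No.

No

Against C1 this mix gives (21/40)·(-5) + (19/40)·0 = -21/8.
Against C2 this mix gives (21/40)·4 + (19/40)·(-6) = -3/4.
The column player will play C1, holding the row player to -21/8. Shifting weight toward the row that does better against C1 would raise this floor (the equalizing mix achieves -2 against both C1 and C2), so the proposed strategy is not optimal.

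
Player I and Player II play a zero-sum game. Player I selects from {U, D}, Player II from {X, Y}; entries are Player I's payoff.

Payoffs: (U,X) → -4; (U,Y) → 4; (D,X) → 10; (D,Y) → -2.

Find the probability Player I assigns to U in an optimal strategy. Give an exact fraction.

Row minima: U → -4, D → -2; maximin = -2.
Column maxima: X → 10, Y → 4; minimax = 4.
-2 ≠ 4, so there is no saddle point; optimal play is mixed.
Let Player I play U with probability p. Expected payoff against X: (-4)p + 10(1−p) = −14p + 10; against Y: 4p + (-2)(1−p) = 6p − 2.
Setting these equal: −14p + 10 = 6p − 2 ⇒ −20p = -12 ⇒ p = 3/5, and the value is (-14)·(3/5) + 10 = 8/5.
For Player II: with q = P(X), equating U's and D's payoffs gives −8q + 4 = 12q − 2 ⇒ q = 3/10.

3/5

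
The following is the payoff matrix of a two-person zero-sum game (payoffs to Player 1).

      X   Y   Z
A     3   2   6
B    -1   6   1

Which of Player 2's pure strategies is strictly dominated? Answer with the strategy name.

Z

X holds Player 1's payoff strictly below Z in every row: 3 < 6, -1 < 1.
So Z is strictly dominated for Player 2.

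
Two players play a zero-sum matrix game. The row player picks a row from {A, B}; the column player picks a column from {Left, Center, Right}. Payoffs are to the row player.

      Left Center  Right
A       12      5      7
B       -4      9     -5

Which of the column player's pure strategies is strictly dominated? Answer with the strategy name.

Right holds the row player's payoff strictly below Left in every row: 7 < 12, -5 < -4.
So Left is strictly dominated for the column player.

Left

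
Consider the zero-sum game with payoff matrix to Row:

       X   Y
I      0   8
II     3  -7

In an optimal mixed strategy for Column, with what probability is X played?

5/6

Row minima: I → 0, II → -7; maximin = 0.
Column maxima: X → 3, Y → 8; minimax = 3.
0 ≠ 3, so there is no saddle point; optimal play is mixed.
Let Row play I with probability p. Expected payoff against X: 0p + 3(1−p) = −3p + 3; against Y: 8p + (-7)(1−p) = 15p − 7.
Setting these equal: −3p + 3 = 15p − 7 ⇒ −18p = -10 ⇒ p = 5/9, and the value is (-3)·(5/9) + 3 = 4/3.
For Column: with q = P(X), equating I's and II's payoffs gives −8q + 8 = 10q − 7 ⇒ q = 5/6.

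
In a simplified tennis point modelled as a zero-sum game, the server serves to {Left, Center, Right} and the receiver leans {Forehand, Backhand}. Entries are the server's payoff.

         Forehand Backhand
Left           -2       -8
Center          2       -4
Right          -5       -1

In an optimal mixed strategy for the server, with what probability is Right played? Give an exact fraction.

3/5

Row minima: Left → -8, Center → -4, Right → -5; maximin = -4.
Column maxima: Forehand → 2, Backhand → -1; minimax = -1.
-4 ≠ -1, so there is no saddle point; optimal play is mixed.
Left is strictly dominated by Center, so the server never plays it.
On the remaining 2×2 (Center, Right vs Forehand, Backhand):
Let the server play Center with probability p. Expected payoff against Forehand: 2p + (-5)(1−p) = 7p − 5; against Backhand: (-4)p + (-1)(1−p) = −3p − 1.
Setting these equal: 7p − 5 = −3p − 1 ⇒ 10p = 4 ⇒ p = 2/5, and the value is (7)·(2/5) − 5 = -11/5.
For the receiver: with q = P(Forehand), equating Center's and Right's payoffs gives 6q − 4 = −4q − 1 ⇒ q = 3/10.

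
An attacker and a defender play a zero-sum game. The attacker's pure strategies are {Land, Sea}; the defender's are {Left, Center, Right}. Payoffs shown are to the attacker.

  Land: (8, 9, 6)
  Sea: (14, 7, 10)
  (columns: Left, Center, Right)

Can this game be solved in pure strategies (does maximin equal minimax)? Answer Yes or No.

No

Row minima: Land → 6, Sea → 7; maximin = 7.
Column maxima: Left → 14, Center → 9, Right → 10; minimax = 9.
7 ≠ 9, so no pure-strategy equilibrium exists.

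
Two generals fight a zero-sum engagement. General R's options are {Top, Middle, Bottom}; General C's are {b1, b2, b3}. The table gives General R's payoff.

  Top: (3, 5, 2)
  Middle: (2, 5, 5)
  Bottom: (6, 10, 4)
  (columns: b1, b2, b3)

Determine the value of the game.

Row minima: Top → 2, Middle → 2, Bottom → 4; maximin = 4.
Column maxima: b1 → 6, b2 → 10, b3 → 5; minimax = 5.
4 ≠ 5, so there is no saddle point; optimal play is mixed.
Top is strictly dominated by Bottom, so General R never plays it.
b2 is strictly dominated by b1 (it gives General R strictly more in every row), so General C never plays it.
On the remaining 2×2 (Middle, Bottom vs b1, b3):
Let General R play Middle with probability p. Expected payoff against b1: 2p + 6(1−p) = −4p + 6; against b3: 5p + 4(1−p) = p + 4.
Setting these equal: −4p + 6 = p + 4 ⇒ −5p = -2 ⇒ p = 2/5, and the value is (-4)·(2/5) + 6 = 22/5.
For General C: with q = P(b1), equating Middle's and Bottom's payoffs gives −3q + 5 = 2q + 4 ⇒ q = 1/5.

22/5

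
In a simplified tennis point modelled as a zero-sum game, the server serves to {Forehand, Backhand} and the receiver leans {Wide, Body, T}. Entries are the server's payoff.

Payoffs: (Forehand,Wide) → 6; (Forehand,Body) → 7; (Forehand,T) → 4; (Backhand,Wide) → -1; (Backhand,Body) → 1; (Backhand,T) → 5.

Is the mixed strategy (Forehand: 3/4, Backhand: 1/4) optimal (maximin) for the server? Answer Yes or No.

Yes

Against Wide this mix gives (3/4)·6 + (1/4)·(-1) = 17/4.
Against Body this mix gives (3/4)·7 + (1/4)·1 = 11/2.
Against T this mix gives (3/4)·4 + (1/4)·5 = 17/4.
All of the receiver's active replies (Wide, T) yield 17/4, and no column does worse for the server. The mix makes the receiver indifferent and guarantees 17/4, so it is optimal.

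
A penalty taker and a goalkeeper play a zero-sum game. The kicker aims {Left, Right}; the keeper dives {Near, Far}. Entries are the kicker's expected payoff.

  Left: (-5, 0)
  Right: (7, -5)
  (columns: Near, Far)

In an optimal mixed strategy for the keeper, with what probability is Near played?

5/17

Row minima: Left → -5, Right → -5; maximin = -5.
Column maxima: Near → 7, Far → 0; minimax = 0.
-5 ≠ 0, so there is no saddle point; optimal play is mixed.
Let the kicker play Left with probability p. Expected payoff against Near: (-5)p + 7(1−p) = −12p + 7; against Far: 0p + (-5)(1−p) = 5p − 5.
Setting these equal: −12p + 7 = 5p − 5 ⇒ −17p = -12 ⇒ p = 12/17, and the value is (-12)·(12/17) + 7 = -25/17.
For the keeper: with q = P(Near), equating Left's and Right's payoffs gives −5q = 12q − 5 ⇒ q = 5/17.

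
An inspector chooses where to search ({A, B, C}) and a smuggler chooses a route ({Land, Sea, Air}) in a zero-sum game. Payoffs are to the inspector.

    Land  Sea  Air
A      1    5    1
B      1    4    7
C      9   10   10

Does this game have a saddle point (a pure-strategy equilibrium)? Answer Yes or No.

Row minima: A → 1, B → 1, C → 9; maximin = 9.
Column maxima: Land → 9, Sea → 10, Air → 10; minimax = 9.
maximin = minimax = 9, so a saddle point exists.

Yes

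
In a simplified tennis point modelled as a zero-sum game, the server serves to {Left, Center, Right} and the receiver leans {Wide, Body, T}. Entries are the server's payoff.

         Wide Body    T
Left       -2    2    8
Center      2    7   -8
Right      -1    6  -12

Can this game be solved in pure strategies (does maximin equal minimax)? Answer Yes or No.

No

Row minima: Left → -2, Center → -8, Right → -12; maximin = -2.
Column maxima: Wide → 2, Body → 7, T → 8; minimax = 2.
-2 ≠ 2, so no pure-strategy equilibrium exists.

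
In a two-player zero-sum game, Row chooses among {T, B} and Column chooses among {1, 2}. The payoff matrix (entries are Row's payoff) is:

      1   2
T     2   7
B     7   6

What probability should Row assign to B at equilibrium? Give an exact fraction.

Row minima: T → 2, B → 6; maximin = 6.
Column maxima: 1 → 7, 2 → 7; minimax = 7.
6 ≠ 7, so there is no saddle point; optimal play is mixed.
Let Row play T with probability p. Expected payoff against 1: 2p + 7(1−p) = −5p + 7; against 2: 7p + 6(1−p) = p + 6.
Setting these equal: −5p + 7 = p + 6 ⇒ −6p = -1 ⇒ p = 1/6, and the value is (-5)·(1/6) + 7 = 37/6.
For Column: with q = P(1), equating T's and B's payoffs gives −5q + 7 = q + 6 ⇒ q = 1/6.

5/6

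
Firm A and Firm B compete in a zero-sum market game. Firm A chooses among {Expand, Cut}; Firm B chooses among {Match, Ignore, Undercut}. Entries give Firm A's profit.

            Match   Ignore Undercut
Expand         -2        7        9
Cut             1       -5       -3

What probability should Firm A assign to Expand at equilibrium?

2/5

Row minima: Expand → -2, Cut → -5; maximin = -2.
Column maxima: Match → 1, Ignore → 7, Undercut → 9; minimax = 1.
-2 ≠ 1, so there is no saddle point; optimal play is mixed.
Undercut is strictly dominated by Ignore (it gives Firm A strictly more in every row), so Firm B never plays it.
On the remaining 2×2 (Expand, Cut vs Match, Ignore):
Let Firm A play Expand with probability p. Expected payoff against Match: (-2)p + 1(1−p) = −3p + 1; against Ignore: 7p + (-5)(1−p) = 12p − 5.
Setting these equal: −3p + 1 = 12p − 5 ⇒ −15p = -6 ⇒ p = 2/5, and the value is (-3)·(2/5) + 1 = -1/5.
For Firm B: with q = P(Match), equating Expand's and Cut's payoffs gives −9q + 7 = 6q − 5 ⇒ q = 4/5.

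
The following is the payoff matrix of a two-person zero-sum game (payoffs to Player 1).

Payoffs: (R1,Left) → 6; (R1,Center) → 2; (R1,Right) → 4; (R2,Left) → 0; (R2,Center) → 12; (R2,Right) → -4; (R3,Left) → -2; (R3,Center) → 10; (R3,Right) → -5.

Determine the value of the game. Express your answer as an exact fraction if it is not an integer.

Row minima: R1 → 2, R2 → -4, R3 → -5; maximin = 2.
Column maxima: Left → 6, Center → 12, Right → 4; minimax = 4.
2 ≠ 4, so there is no saddle point; optimal play is mixed.
R3 is strictly dominated by R2, so Player 1 never plays it.
Left is strictly dominated by Right (it gives Player 1 strictly more in every row), so Player 2 never plays it.
On the remaining 2×2 (R1, R2 vs Center, Right):
Let Player 1 play R1 with probability p. Expected payoff against Center: 2p + 12(1−p) = −10p + 12; against Right: 4p + (-4)(1−p) = 8p − 4.
Setting these equal: −10p + 12 = 8p − 4 ⇒ −18p = -16 ⇒ p = 8/9, and the value is (-10)·(8/9) + 12 = 28/9.
For Player 2: with q = P(Center), equating R1's and R2's payoffs gives −2q + 4 = 16q − 4 ⇒ q = 4/9.

28/9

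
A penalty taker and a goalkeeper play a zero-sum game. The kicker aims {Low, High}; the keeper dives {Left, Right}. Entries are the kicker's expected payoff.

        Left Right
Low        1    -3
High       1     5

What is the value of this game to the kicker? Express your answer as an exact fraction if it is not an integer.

1

Row minima: Low → -3, High → 1; maximin = 1.
Column maxima: Left → 1, Right → 5; minimax = 1.
Since maximin = minimax = 1, there is a saddle point and the value is 1.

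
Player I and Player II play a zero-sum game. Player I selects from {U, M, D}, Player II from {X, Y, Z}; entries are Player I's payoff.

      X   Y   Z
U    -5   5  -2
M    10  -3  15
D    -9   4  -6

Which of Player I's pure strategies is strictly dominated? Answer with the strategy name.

D

U gives a strictly higher payoff than D against every column: -5 > -9, 5 > 4, -2 > -6.
So D is strictly dominated and Player I never plays it.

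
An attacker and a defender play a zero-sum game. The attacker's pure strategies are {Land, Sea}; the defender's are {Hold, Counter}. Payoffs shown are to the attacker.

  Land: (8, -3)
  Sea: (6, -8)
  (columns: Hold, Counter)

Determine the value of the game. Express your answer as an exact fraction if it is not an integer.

-3

Row minima: Land → -3, Sea → -8; maximin = -3.
Column maxima: Hold → 8, Counter → -3; minimax = -3.
Since maximin = minimax = -3, there is a saddle point and the value is -3.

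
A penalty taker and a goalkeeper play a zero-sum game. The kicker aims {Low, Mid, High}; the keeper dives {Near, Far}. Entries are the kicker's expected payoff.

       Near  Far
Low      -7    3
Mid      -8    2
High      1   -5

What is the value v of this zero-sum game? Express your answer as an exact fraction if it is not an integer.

Row minima: Low → -7, Mid → -8, High → -5; maximin = -5.
Column maxima: Near → 1, Far → 3; minimax = 1.
-5 ≠ 1, so there is no saddle point; optimal play is mixed.
Mid is strictly dominated by Low, so the kicker never plays it.
On the remaining 2×2 (Low, High vs Near, Far):
Let the kicker play Low with probability p. Expected payoff against Near: (-7)p + 1(1−p) = −8p + 1; against Far: 3p + (-5)(1−p) = 8p − 5.
Setting these equal: −8p + 1 = 8p − 5 ⇒ −16p = -6 ⇒ p = 3/8, and the value is (-8)·(3/8) + 1 = -2.
For the keeper: with q = P(Near), equating Low's and High's payoffs gives −10q + 3 = 6q − 5 ⇒ q = 1/2.

-2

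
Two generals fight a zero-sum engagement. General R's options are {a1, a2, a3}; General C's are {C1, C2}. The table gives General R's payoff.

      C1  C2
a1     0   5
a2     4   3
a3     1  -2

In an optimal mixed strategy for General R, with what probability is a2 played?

5/6

Row minima: a1 → 0, a2 → 3, a3 → -2; maximin = 3.
Column maxima: C1 → 4, C2 → 5; minimax = 4.
3 ≠ 4, so there is no saddle point; optimal play is mixed.
a3 is strictly dominated by a2, so General R never plays it.
On the remaining 2×2 (a1, a2 vs C1, C2):
Let General R play a1 with probability p. Expected payoff against C1: 0p + 4(1−p) = −4p + 4; against C2: 5p + 3(1−p) = 2p + 3.
Setting these equal: −4p + 4 = 2p + 3 ⇒ −6p = -1 ⇒ p = 1/6, and the value is (-4)·(1/6) + 4 = 10/3.
For General C: with q = P(C1), equating a1's and a2's payoffs gives −5q + 5 = q + 3 ⇒ q = 1/3.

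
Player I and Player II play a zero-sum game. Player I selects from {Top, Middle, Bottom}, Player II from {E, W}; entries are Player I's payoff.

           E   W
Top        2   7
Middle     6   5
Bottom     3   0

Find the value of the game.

Row minima: Top → 2, Middle → 5, Bottom → 0; maximin = 5.
Column maxima: E → 6, W → 7; minimax = 6.
5 ≠ 6, so there is no saddle point; optimal play is mixed.
Bottom is strictly dominated by Middle, so Player I never plays it.
On the remaining 2×2 (Top, Middle vs E, W):
Let Player I play Top with probability p. Expected payoff against E: 2p + 6(1−p) = −4p + 6; against W: 7p + 5(1−p) = 2p + 5.
Setting these equal: −4p + 6 = 2p + 5 ⇒ −6p = -1 ⇒ p = 1/6, and the value is (-4)·(1/6) + 6 = 16/3.
For Player II: with q = P(E), equating Top's and Middle's payoffs gives −5q + 7 = q + 5 ⇒ q = 1/3.

16/3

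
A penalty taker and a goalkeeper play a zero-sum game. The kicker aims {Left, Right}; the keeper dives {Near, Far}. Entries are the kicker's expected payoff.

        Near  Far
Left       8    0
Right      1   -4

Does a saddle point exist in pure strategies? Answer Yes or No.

Yes

Row minima: Left → 0, Right → -4; maximin = 0.
Column maxima: Near → 8, Far → 0; minimax = 0.
maximin = minimax = 0, so a saddle point exists.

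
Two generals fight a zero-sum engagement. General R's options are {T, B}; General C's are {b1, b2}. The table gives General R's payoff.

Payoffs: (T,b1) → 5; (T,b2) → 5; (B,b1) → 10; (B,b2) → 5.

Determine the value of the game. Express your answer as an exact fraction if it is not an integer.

Row minima: T → 5, B → 5; maximin = 5.
Column maxima: b1 → 10, b2 → 5; minimax = 5.
Since maximin = minimax = 5, there is a saddle point and the value is 5.

5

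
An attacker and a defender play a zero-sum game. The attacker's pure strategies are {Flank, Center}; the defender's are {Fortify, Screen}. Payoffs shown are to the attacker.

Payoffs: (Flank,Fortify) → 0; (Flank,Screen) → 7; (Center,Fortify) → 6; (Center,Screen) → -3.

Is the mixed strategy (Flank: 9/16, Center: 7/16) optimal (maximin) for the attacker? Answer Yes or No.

Yes

Against Fortify this mix gives (9/16)·0 + (7/16)·6 = 21/8.
Against Screen this mix gives (9/16)·7 + (7/16)·(-3) = 21/8.
All of the defender's active replies (Fortify, Screen) yield 21/8, and no column does worse for the attacker. The mix makes the defender indifferent and guarantees 21/8, so it is optimal.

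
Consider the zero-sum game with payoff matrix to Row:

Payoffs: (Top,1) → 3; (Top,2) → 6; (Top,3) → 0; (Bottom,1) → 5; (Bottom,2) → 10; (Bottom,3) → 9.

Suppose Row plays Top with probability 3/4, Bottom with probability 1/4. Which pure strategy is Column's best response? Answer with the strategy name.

If Column plays 1, Row's expected payoff is (3/4)·3 + (1/4)·5 = 7/2.
If Column plays 2, Row's expected payoff is (3/4)·6 + (1/4)·10 = 7.
If Column plays 3, Row's expected payoff is (3/4)·0 + (1/4)·9 = 9/4.
Column minimizes Row's payoff; the smallest is 9/4, so the best response is 3.

3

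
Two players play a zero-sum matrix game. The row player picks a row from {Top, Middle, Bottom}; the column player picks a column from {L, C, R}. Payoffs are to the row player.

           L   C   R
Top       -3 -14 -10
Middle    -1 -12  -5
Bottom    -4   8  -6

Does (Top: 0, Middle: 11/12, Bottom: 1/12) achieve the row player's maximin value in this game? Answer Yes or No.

Against L this mix gives (11/12)·(-1) + (1/12)·(-4) = -5/4.
Against C this mix gives (11/12)·(-12) + (1/12)·8 = -31/3.
Against R this mix gives (11/12)·(-5) + (1/12)·(-6) = -61/12.
The column player will play C, holding the row player to -31/3. Shifting weight toward the row that does better against C would raise this floor (the equalizing mix achieves -16/3 against both C and R), so the proposed strategy is not optimal.

No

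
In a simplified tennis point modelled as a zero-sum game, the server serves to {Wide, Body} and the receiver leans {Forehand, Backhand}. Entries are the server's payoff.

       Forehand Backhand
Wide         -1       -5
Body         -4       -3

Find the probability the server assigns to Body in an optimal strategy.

4/5

Row minima: Wide → -5, Body → -4; maximin = -4.
Column maxima: Forehand → -1, Backhand → -3; minimax = -3.
-4 ≠ -3, so there is no saddle point; optimal play is mixed.
Let the server play Wide with probability p. Expected payoff against Forehand: (-1)p + (-4)(1−p) = 3p − 4; against Backhand: (-5)p + (-3)(1−p) = −2p − 3.
Setting these equal: 3p − 4 = −2p − 3 ⇒ 5p = 1 ⇒ p = 1/5, and the value is (3)·(1/5) − 4 = -17/5.
For the receiver: with q = P(Forehand), equating Wide's and Body's payoffs gives 4q − 5 = −q − 3 ⇒ q = 2/5.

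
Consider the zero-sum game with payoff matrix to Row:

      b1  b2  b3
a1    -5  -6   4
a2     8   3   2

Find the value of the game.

24/11

Row minima: a1 → -6, a2 → 2; maximin = 2.
Column maxima: b1 → 8, b2 → 3, b3 → 4; minimax = 3.
2 ≠ 3, so there is no saddle point; optimal play is mixed.
b1 is strictly dominated by b2 (it gives Row strictly more in every row), so Column never plays it.
On the remaining 2×2 (a1, a2 vs b2, b3):
Let Row play a1 with probability p. Expected payoff against b2: (-6)p + 3(1−p) = −9p + 3; against b3: 4p + 2(1−p) = 2p + 2.
Setting these equal: −9p + 3 = 2p + 2 ⇒ −11p = -1 ⇒ p = 1/11, and the value is (-9)·(1/11) + 3 = 24/11.
For Column: with q = P(b2), equating a1's and a2's payoffs gives −10q + 4 = q + 2 ⇒ q = 2/11.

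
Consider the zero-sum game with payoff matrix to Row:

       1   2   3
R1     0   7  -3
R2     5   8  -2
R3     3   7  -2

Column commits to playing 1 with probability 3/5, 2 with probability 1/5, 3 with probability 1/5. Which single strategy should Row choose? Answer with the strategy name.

R2

Expected payoff of R1: (3/5)·0 + (1/5)·7 + (1/5)·(-3) = 4/5.
Expected payoff of R2: (3/5)·5 + (1/5)·8 + (1/5)·(-2) = 21/5.
Expected payoff of R3: (3/5)·3 + (1/5)·7 + (1/5)·(-2) = 14/5.
The largest is 21/5, so Row's best response is R2.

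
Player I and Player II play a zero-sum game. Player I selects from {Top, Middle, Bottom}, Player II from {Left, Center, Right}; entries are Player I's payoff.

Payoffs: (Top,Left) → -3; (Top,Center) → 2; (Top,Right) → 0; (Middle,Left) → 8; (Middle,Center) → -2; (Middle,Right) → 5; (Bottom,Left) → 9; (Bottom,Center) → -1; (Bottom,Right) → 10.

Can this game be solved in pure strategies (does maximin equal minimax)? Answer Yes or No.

Row minima: Top → -3, Middle → -2, Bottom → -1; maximin = -1.
Column maxima: Left → 9, Center → 2, Right → 10; minimax = 2.
-1 ≠ 2, so no pure-strategy equilibrium exists.

No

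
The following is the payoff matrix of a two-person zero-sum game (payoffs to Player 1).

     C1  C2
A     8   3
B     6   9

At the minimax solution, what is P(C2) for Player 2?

1/4

Row minima: A → 3, B → 6; maximin = 6.
Column maxima: C1 → 8, C2 → 9; minimax = 8.
6 ≠ 8, so there is no saddle point; optimal play is mixed.
Let Player 1 play A with probability p. Expected payoff against C1: 8p + 6(1−p) = 2p + 6; against C2: 3p + 9(1−p) = −6p + 9.
Setting these equal: 2p + 6 = −6p + 9 ⇒ 8p = 3 ⇒ p = 3/8, and the value is (2)·(3/8) + 6 = 27/4.
For Player 2: with q = P(C1), equating A's and B's payoffs gives 5q + 3 = −3q + 9 ⇒ q = 3/4.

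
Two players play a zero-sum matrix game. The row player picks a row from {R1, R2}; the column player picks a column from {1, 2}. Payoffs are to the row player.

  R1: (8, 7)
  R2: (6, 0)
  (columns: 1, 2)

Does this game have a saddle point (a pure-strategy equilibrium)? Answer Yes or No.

Yes

Row minima: R1 → 7, R2 → 0; maximin = 7.
Column maxima: 1 → 8, 2 → 7; minimax = 7.
maximin = minimax = 7, so a saddle point exists.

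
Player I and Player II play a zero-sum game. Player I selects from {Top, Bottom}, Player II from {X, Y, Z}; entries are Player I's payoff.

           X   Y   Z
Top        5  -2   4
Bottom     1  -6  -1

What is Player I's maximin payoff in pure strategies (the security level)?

Row minima: Top → -2, Bottom → -6.
The best of these is -2.

-2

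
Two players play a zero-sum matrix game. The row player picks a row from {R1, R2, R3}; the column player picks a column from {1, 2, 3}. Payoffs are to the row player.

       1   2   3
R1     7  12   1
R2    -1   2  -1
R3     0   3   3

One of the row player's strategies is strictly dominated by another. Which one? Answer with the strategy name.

R2

R1 gives a strictly higher payoff than R2 against every column: 7 > -1, 12 > 2, 1 > -1.
So R2 is strictly dominated and the row player never plays it.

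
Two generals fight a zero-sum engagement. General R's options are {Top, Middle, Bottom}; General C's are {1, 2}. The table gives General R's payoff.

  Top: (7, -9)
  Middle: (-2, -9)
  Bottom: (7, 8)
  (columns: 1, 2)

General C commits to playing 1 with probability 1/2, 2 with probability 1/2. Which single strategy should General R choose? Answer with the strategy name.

Bottom

Expected payoff of Top: (1/2)·7 + (1/2)·(-9) = -1.
Expected payoff of Middle: (1/2)·(-2) + (1/2)·(-9) = -11/2.
Expected payoff of Bottom: (1/2)·7 + (1/2)·8 = 15/2.
The largest is 15/2, so General R's best response is Bottom.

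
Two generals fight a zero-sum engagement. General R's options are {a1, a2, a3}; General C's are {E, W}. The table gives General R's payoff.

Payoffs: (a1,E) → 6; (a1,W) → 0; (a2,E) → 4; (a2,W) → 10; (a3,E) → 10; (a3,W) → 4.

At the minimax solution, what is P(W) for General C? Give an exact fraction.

Row minima: a1 → 0, a2 → 4, a3 → 4; maximin = 4.
Column maxima: E → 10, W → 10; minimax = 10.
4 ≠ 10, so there is no saddle point; optimal play is mixed.
a1 is strictly dominated by a3, so General R never plays it.
On the remaining 2×2 (a2, a3 vs E, W):
Let General R play a2 with probability p. Expected payoff against E: 4p + 10(1−p) = −6p + 10; against W: 10p + 4(1−p) = 6p + 4.
Setting these equal: −6p + 10 = 6p + 4 ⇒ −12p = -6 ⇒ p = 1/2, and the value is (-6)·(1/2) + 10 = 7.
For General C: with q = P(E), equating a2's and a3's payoffs gives −6q + 10 = 6q + 4 ⇒ q = 1/2.

1/2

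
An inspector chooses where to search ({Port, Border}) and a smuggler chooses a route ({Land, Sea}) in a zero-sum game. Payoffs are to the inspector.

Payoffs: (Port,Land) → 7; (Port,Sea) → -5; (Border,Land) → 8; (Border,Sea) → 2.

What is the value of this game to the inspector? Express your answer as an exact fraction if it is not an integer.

2

Row minima: Port → -5, Border → 2; maximin = 2.
Column maxima: Land → 8, Sea → 2; minimax = 2.
Since maximin = minimax = 2, there is a saddle point and the value is 2.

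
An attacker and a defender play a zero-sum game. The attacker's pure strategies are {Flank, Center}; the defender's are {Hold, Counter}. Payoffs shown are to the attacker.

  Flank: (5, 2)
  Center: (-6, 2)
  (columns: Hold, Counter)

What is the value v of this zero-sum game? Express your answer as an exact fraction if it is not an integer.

Row minima: Flank → 2, Center → -6; maximin = 2.
Column maxima: Hold → 5, Counter → 2; minimax = 2.
Since maximin = minimax = 2, there is a saddle point and the value is 2.

2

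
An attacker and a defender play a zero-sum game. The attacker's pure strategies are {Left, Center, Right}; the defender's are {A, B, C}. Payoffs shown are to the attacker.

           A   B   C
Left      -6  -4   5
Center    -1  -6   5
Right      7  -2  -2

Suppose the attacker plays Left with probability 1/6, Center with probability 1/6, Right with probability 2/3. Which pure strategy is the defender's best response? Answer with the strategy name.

B

If the defender plays A, the attacker's expected payoff is (1/6)·(-6) + (1/6)·(-1) + (2/3)·7 = 7/2.
If the defender plays B, the attacker's expected payoff is (1/6)·(-4) + (1/6)·(-6) + (2/3)·(-2) = -3.
If the defender plays C, the attacker's expected payoff is (1/6)·5 + (1/6)·5 + (2/3)·(-2) = 1/3.
The defender minimizes the attacker's payoff; the smallest is -3, so the best response is B.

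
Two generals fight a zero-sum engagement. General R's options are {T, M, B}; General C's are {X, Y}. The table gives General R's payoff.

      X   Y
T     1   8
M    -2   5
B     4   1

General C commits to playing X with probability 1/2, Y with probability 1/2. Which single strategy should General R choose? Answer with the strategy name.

Expected payoff of T: (1/2)·1 + (1/2)·8 = 9/2.
Expected payoff of M: (1/2)·(-2) + (1/2)·5 = 3/2.
Expected payoff of B: (1/2)·4 + (1/2)·1 = 5/2.
The largest is 9/2, so General R's best response is T.

T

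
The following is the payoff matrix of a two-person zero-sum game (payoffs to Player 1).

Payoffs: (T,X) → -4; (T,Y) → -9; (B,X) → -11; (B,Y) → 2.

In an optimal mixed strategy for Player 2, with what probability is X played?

11/18

Row minima: T → -9, B → -11; maximin = -9.
Column maxima: X → -4, Y → 2; minimax = -4.
-9 ≠ -4, so there is no saddle point; optimal play is mixed.
Let Player 1 play T with probability p. Expected payoff against X: (-4)p + (-11)(1−p) = 7p − 11; against Y: (-9)p + 2(1−p) = −11p + 2.
Setting these equal: 7p − 11 = −11p + 2 ⇒ 18p = 13 ⇒ p = 13/18, and the value is (7)·(13/18) − 11 = -107/18.
For Player 2: with q = P(X), equating T's and B's payoffs gives 5q − 9 = −13q + 2 ⇒ q = 11/18.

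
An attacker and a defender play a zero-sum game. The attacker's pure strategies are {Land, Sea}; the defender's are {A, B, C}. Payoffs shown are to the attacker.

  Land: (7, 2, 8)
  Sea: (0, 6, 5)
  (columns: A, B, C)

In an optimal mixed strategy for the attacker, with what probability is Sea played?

5/11

Row minima: Land → 2, Sea → 0; maximin = 2.
Column maxima: A → 7, B → 6, C → 8; minimax = 6.
2 ≠ 6, so there is no saddle point; optimal play is mixed.
C is strictly dominated by A (it gives the attacker strictly more in every row), so the defender never plays it.
On the remaining 2×2 (Land, Sea vs A, B):
Let the attacker play Land with probability p. Expected payoff against A: 7p + 0(1−p) = 7p; against B: 2p + 6(1−p) = −4p + 6.
Setting these equal: 7p = −4p + 6 ⇒ 11p = 6 ⇒ p = 6/11, and the value is (7)·(6/11) = 42/11.
For the defender: with q = P(A), equating Land's and Sea's payoffs gives 5q + 2 = −6q + 6 ⇒ q = 4/11.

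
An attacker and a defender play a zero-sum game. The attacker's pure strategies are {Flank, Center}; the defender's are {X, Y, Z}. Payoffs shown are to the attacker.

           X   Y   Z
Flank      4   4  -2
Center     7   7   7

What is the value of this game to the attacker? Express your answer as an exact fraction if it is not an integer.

7

Row minima: Flank → -2, Center → 7; maximin = 7.
Column maxima: X → 7, Y → 7, Z → 7; minimax = 7.
Since maximin = minimax = 7, there is a saddle point and the value is 7.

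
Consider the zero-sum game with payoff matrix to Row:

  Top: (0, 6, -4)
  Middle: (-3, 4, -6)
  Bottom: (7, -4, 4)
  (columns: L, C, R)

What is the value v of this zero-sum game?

4/9

Row minima: Top → -4, Middle → -6, Bottom → -4; maximin = -4.
Column maxima: L → 7, C → 6, R → 4; minimax = 4.
-4 ≠ 4, so there is no saddle point; optimal play is mixed.
Middle is strictly dominated by Top, so Row never plays it.
L is strictly dominated by R (it gives Row strictly more in every row), so Column never plays it.
On the remaining 2×2 (Top, Bottom vs C, R):
Let Row play Top with probability p. Expected payoff against C: 6p + (-4)(1−p) = 10p − 4; against R: (-4)p + 4(1−p) = −8p + 4.
Setting these equal: 10p − 4 = −8p + 4 ⇒ 18p = 8 ⇒ p = 4/9, and the value is (10)·(4/9) − 4 = 4/9.
For Column: with q = P(C), equating Top's and Bottom's payoffs gives 10q − 4 = −8q + 4 ⇒ q = 4/9.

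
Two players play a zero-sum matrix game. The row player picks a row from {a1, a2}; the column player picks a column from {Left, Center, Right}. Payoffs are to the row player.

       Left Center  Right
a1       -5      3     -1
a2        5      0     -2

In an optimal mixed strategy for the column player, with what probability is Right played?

10/11

Row minima: a1 → -5, a2 → -2; maximin = -2.
Column maxima: Left → 5, Center → 3, Right → -1; minimax = -1.
-2 ≠ -1, so there is no saddle point; optimal play is mixed.
Center is strictly dominated by Right (it gives the row player strictly more in every row), so the column player never plays it.
On the remaining 2×2 (a1, a2 vs Left, Right):
Let the row player play a1 with probability p. Expected payoff against Left: (-5)p + 5(1−p) = −10p + 5; against Right: (-1)p + (-2)(1−p) = p − 2.
Setting these equal: −10p + 5 = p − 2 ⇒ −11p = -7 ⇒ p = 7/11, and the value is (-10)·(7/11) + 5 = -15/11.
For the column player: with q = P(Left), equating a1's and a2's payoffs gives −4q − 1 = 7q − 2 ⇒ q = 1/11.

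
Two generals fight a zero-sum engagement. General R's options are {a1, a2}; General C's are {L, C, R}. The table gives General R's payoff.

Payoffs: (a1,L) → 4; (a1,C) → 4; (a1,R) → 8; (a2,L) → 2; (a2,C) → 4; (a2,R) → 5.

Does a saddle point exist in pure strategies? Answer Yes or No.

Yes

Row minima: a1 → 4, a2 → 2; maximin = 4.
Column maxima: L → 4, C → 4, R → 8; minimax = 4.
maximin = minimax = 4, so a saddle point exists.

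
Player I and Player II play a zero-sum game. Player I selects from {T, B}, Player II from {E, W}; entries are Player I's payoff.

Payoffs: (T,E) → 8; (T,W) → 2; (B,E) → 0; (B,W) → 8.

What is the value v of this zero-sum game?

Row minima: T → 2, B → 0; maximin = 2.
Column maxima: E → 8, W → 8; minimax = 8.
2 ≠ 8, so there is no saddle point; optimal play is mixed.
Let Player I play T with probability p. Expected payoff against E: 8p + 0(1−p) = 8p; against W: 2p + 8(1−p) = −6p + 8.
Setting these equal: 8p = −6p + 8 ⇒ 14p = 8 ⇒ p = 4/7, and the value is (8)·(4/7) = 32/7.
For Player II: with q = P(E), equating T's and B's payoffs gives 6q + 2 = −8q + 8 ⇒ q = 3/7.

32/7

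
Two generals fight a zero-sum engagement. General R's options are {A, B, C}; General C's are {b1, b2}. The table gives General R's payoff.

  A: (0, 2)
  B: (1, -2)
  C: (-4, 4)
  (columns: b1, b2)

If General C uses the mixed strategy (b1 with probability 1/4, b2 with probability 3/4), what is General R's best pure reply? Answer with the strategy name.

Expected payoff of A: (1/4)·0 + (3/4)·2 = 3/2.
Expected payoff of B: (1/4)·1 + (3/4)·(-2) = -5/4.
Expected payoff of C: (1/4)·(-4) + (3/4)·4 = 2.
The largest is 2, so General R's best response is C.

C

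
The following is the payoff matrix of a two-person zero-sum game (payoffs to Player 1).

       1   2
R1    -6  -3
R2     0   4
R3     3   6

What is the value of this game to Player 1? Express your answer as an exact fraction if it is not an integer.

3

Row minima: R1 → -6, R2 → 0, R3 → 3; maximin = 3.
Column maxima: 1 → 3, 2 → 6; minimax = 3.
Since maximin = minimax = 3, there is a saddle point and the value is 3.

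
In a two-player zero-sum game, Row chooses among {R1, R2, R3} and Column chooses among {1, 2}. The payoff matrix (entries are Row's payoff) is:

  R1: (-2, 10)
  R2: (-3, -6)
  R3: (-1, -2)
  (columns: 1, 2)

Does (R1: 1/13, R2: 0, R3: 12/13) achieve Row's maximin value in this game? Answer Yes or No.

Against 1 this mix gives (1/13)·(-2) + (12/13)·(-1) = -14/13.
Against 2 this mix gives (1/13)·10 + (12/13)·(-2) = -14/13.
All of Column's active replies (1, 2) yield -14/13, and no column does worse for Row. The mix makes Column indifferent and guarantees -14/13, so it is optimal.

Yes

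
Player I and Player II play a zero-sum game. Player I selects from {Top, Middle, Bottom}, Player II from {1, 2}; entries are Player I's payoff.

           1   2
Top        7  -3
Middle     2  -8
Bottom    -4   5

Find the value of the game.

23/19

Row minima: Top → -3, Middle → -8, Bottom → -4; maximin = -3.
Column maxima: 1 → 7, 2 → 5; minimax = 5.
-3 ≠ 5, so there is no saddle point; optimal play is mixed.
Middle is strictly dominated by Top, so Player I never plays it.
On the remaining 2×2 (Top, Bottom vs 1, 2):
Let Player I play Top with probability p. Expected payoff against 1: 7p + (-4)(1−p) = 11p − 4; against 2: (-3)p + 5(1−p) = −8p + 5.
Setting these equal: 11p − 4 = −8p + 5 ⇒ 19p = 9 ⇒ p = 9/19, and the value is (11)·(9/19) − 4 = 23/19.
For Player II: with q = P(1), equating Top's and Bottom's payoffs gives 10q − 3 = −9q + 5 ⇒ q = 8/19.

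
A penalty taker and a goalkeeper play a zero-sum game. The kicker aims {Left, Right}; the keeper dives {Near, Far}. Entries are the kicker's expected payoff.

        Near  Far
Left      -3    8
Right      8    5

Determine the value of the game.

Row minima: Left → -3, Right → 5; maximin = 5.
Column maxima: Near → 8, Far → 8; minimax = 8.
5 ≠ 8, so there is no saddle point; optimal play is mixed.
Let the kicker play Left with probability p. Expected payoff against Near: (-3)p + 8(1−p) = −11p + 8; against Far: 8p + 5(1−p) = 3p + 5.
Setting these equal: −11p + 8 = 3p + 5 ⇒ −14p = -3 ⇒ p = 3/14, and the value is (-11)·(3/14) + 8 = 79/14.
For the keeper: with q = P(Near), equating Left's and Right's payoffs gives −11q + 8 = 3q + 5 ⇒ q = 3/14.

79/14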